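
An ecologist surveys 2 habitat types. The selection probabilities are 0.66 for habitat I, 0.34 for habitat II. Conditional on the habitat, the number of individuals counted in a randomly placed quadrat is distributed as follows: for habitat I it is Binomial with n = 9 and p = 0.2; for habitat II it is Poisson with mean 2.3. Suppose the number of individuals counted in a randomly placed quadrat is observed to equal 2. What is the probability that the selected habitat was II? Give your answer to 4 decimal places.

Likelihoods P(X=2 | ·): I: 0.30199; II: 0.265185.
Posterior ∝ prior × likelihood. Numerator for II: 0.34·0.265185 = 0.0901628.
Normalizing constant: 0.66·0.30199 + 0.34·0.265185 = 0.289476.
P(II | observation) = 0.0901628 / 0.289476 = 0.311469.

0.3115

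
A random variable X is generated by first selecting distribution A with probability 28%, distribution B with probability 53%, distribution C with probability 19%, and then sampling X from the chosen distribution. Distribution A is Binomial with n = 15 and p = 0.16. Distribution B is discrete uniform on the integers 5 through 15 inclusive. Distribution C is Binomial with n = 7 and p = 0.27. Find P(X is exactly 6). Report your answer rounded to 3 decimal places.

Conditional on each component, P(X = 6): A: 0.0174839; B: 0.0909091; C: 0.00197972.
By total probability, P(X = 6) = 0.28·0.0174839 + 0.53·0.0909091 + 0.19·0.00197972 = 0.0534534.

0.053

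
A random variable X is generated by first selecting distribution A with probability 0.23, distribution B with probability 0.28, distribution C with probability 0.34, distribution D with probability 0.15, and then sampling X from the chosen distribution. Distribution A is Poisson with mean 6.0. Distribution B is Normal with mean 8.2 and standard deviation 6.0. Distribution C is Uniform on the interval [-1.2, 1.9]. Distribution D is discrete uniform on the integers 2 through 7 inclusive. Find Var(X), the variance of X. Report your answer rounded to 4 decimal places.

22.3752

Per component, A: μ=6, E[X²]=42; B: μ=8.2, E[X²]=103.24; C: μ=0.35, E[X²]=0.923333; D: μ=4.5, E[X²]=23.1667.
E[X] = 0.23·6 + 0.28·8.2 + 0.34·0.35 + 0.15·4.5 = 4.47.
E[X²] = 0.23·42 + 0.28·103.24 + 0.34·0.923333 + 0.15·23.1667 = 42.3561.
Var(X) = E[X²] − (E[X])² = 42.3561 − 19.9809 = 22.3752.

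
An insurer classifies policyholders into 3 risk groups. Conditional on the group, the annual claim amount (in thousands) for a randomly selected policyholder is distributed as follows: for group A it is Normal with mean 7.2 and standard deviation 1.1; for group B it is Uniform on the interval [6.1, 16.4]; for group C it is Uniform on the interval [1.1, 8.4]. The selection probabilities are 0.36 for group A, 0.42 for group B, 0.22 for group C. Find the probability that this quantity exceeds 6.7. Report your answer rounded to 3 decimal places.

0.690

Conditional on each group, P(X > 6.7): A: 0.675282; B: 0.941748; C: 0.232877.
By total probability, P(X > 6.7) = 0.36·0.675282 + 0.42·0.941748 + 0.22·0.232877 = 0.689868.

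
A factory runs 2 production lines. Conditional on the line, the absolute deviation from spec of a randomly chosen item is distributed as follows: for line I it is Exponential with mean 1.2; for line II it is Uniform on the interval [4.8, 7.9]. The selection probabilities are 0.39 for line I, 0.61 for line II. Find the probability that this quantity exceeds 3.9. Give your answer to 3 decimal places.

0.625

Conditional on each line, P(X > 3.9): I: 0.0387742; II: 1.
By total probability, P(X > 3.9) = 0.39·0.0387742 + 0.61·1 = 0.625122.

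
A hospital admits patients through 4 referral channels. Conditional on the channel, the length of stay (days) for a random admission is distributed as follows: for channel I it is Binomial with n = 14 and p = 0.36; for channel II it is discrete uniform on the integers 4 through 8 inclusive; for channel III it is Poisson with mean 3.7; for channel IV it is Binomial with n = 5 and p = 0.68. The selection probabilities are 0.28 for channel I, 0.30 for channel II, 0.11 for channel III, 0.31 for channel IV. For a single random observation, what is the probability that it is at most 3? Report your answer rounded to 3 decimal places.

0.269

Conditional on each channel, P(X ≤ 3): I: 0.198171; II: 0; III: 0.494153; IV: 0.512505.
By total probability, P(X ≤ 3) = 0.28·0.198171 + 0.3·0 + 0.11·0.494153 + 0.31·0.512505 = 0.268721.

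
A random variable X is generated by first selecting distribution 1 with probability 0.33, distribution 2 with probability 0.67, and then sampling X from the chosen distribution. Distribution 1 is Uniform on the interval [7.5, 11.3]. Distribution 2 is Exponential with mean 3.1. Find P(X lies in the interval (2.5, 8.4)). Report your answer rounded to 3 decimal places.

0.333

Conditional on each component, P(2.5 < X < 8.4): 1: 0.236842; 2: 0.379881.
By total probability, P(2.5 < X < 8.4) = 0.33·0.236842 + 0.67·0.379881 = 0.332678.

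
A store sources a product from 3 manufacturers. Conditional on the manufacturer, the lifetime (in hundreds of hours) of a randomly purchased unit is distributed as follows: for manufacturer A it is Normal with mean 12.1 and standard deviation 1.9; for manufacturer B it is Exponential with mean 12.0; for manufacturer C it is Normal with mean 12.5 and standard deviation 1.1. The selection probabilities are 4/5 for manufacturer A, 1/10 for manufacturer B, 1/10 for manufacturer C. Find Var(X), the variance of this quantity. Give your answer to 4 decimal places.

Per component, A: μ=12.1, E[X²]=150.02; B: μ=12, E[X²]=288; C: μ=12.5, E[X²]=157.46.
E[X] = 0.8·12.1 + 0.1·12 + 0.1·12.5 = 12.13.
E[X²] = 0.8·150.02 + 0.1·288 + 0.1·157.46 = 164.562.
Var(X) = E[X²] − (E[X])² = 164.562 − 147.137 = 17.4251.

17.4251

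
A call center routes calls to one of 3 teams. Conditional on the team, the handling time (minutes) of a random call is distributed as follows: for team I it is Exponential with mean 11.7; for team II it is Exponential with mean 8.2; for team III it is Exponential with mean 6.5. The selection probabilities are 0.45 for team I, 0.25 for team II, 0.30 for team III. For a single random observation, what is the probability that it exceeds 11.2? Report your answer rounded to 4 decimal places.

Conditional on each team, P(X > 11.2): I: 0.383942; II: 0.255163; III: 0.178516.
By total probability, P(X > 11.2) = 0.45·0.383942 + 0.25·0.255163 + 0.3·0.178516 = 0.290119.

0.2901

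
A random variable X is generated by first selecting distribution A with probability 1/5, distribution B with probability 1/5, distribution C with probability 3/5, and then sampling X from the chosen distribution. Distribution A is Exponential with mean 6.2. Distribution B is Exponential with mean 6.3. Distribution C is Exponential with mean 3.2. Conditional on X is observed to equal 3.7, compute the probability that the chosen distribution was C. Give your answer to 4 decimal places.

Likelihoods f(3.7 | ·): A: 0.088804; B: 0.0882262; C: 0.0983325.
Posterior ∝ prior × likelihood. Numerator for C: 0.6·0.0983325 = 0.0589995.
Normalizing constant: 0.2·0.088804 + 0.2·0.0882262 + 0.6·0.0983325 = 0.0944055.
P(C | observation) = 0.0589995 / 0.0944055 = 0.624958.

0.6250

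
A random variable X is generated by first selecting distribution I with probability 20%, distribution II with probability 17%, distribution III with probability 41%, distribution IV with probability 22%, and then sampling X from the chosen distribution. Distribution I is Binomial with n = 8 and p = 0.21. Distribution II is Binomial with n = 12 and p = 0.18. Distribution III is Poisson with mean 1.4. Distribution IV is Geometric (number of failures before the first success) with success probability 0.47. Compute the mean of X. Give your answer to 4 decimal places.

Component means — I: 1.68; II: 2.16; III: 1.4; IV: 1.12766.
E[X] = 0.2·1.68 + 0.17·2.16 + 0.41·1.4 + 0.22·1.12766 = 1.52529.

1.5253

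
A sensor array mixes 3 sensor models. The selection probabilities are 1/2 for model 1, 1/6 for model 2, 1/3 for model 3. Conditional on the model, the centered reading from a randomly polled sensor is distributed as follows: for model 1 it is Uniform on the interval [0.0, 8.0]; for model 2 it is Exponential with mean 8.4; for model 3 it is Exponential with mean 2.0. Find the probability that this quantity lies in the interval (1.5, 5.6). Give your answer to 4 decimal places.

0.4473

Conditional on each model, P(1.5 < X < 5.6): 1: 0.5125; 2: 0.323047; 3: 0.411556.
By total probability, P(1.5 < X < 5.6) = 0.5·0.5125 + 0.166667·0.323047 + 0.333333·0.411556 = 0.447277.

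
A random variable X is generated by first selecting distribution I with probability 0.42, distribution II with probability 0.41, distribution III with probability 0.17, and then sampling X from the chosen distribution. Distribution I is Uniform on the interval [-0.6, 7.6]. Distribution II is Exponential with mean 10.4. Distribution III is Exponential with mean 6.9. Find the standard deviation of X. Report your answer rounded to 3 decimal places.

Per component, I: μ=3.5, E[X²]=17.8533; II: μ=10.4, E[X²]=216.32; III: μ=6.9, E[X²]=95.22.
E[X] = 0.42·3.5 + 0.41·10.4 + 0.17·6.9 = 6.907.
E[X²] = 0.42·17.8533 + 0.41·216.32 + 0.17·95.22 = 112.377.
Var(X) = E[X²] − (E[X])² = 112.377 − 47.7066 = 64.6704.
SD(X) = √64.6704 = 8.04179.

8.042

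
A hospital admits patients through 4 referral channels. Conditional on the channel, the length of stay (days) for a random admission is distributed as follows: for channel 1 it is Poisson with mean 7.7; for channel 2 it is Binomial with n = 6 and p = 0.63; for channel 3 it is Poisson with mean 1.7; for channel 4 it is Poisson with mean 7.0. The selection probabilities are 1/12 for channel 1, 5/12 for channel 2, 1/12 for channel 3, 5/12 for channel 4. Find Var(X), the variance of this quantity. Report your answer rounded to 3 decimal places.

Per component, 1: μ=7.7, E[X²]=66.99; 2: μ=3.78, E[X²]=15.687; 3: μ=1.7, E[X²]=4.59; 4: μ=7, E[X²]=56.
E[X] = 0.0833333·7.7 + 0.416667·3.78 + 0.0833333·1.7 + 0.416667·7 = 5.275.
E[X²] = 0.0833333·66.99 + 0.416667·15.687 + 0.0833333·4.59 + 0.416667·56 = 35.8346.
Var(X) = E[X²] − (E[X])² = 35.8346 − 27.8256 = 8.00896.

8.009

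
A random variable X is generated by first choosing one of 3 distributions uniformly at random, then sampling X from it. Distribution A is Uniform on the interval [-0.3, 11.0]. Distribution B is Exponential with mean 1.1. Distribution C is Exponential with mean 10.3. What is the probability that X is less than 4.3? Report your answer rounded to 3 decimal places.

0.576

Conditional on each component, P(X < 4.3): A: 0.40708; B: 0.979941; C: 0.341293.
By total probability, P(X < 4.3) = 0.333333·0.40708 + 0.333333·0.979941 + 0.333333·0.341293 = 0.576104.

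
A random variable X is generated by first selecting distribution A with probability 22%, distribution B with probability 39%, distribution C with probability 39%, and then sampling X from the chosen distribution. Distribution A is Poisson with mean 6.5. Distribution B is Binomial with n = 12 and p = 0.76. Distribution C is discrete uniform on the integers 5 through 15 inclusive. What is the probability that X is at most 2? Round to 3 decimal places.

0.009

Conditional on each component, P(X ≤ 2): A: 0.0430359; B: 2.55947e-05; C: 0.
By total probability, P(X ≤ 2) = 0.22·0.0430359 + 0.39·2.55947e-05 + 0.39·0 = 0.00947789.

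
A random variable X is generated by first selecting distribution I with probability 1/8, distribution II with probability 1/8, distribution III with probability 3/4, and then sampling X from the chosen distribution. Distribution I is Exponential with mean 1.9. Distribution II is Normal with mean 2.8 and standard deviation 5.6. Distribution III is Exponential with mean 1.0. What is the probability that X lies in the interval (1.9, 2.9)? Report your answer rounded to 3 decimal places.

Conditional on each component, P(1.9 < X < 2.9): I: 0.150545; II: 0.0709644; III: 0.0945454.
By total probability, P(1.9 < X < 2.9) = 0.125·0.150545 + 0.125·0.0709644 + 0.75·0.0945454 = 0.0985977.

0.099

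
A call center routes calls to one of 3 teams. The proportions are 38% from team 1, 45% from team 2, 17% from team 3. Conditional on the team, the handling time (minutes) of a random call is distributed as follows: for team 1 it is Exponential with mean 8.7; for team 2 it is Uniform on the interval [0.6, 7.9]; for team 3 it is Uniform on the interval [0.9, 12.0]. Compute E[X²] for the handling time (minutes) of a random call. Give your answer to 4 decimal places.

76.4688

For each component E[X²] = Var + (mean)², giving 1: 151.38; 2: 22.5033; 3: 51.87.
Overall E[X²] = 0.38·151.38 + 0.45·22.5033 + 0.17·51.87 = 76.4688.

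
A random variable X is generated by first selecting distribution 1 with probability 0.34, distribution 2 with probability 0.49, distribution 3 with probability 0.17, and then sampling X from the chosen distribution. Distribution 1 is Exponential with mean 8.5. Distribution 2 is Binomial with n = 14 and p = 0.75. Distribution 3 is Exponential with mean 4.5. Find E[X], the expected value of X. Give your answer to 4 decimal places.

Component means — 1: 8.5; 2: 10.5; 3: 4.5.
E[X] = 0.34·8.5 + 0.49·10.5 + 0.17·4.5 = 8.8.

8.8000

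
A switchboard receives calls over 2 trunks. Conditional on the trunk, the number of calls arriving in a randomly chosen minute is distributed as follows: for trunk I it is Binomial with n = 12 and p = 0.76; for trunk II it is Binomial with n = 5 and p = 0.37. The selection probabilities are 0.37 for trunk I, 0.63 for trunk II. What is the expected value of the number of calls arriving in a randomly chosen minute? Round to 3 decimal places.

Component means — I: 9.12; II: 1.85.
E[X] = 0.37·9.12 + 0.63·1.85 = 4.5399.

4.540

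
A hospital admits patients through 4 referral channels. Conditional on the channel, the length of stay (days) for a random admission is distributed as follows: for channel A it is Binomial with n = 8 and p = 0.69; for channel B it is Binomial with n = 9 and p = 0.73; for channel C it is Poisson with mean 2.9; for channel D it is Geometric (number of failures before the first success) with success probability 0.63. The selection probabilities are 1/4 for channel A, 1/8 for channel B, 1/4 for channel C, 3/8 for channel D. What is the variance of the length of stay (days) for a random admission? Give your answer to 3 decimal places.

Per component, A: μ=5.52, E[X²]=32.1816; B: μ=6.57, E[X²]=44.9388; C: μ=2.9, E[X²]=11.31; D: μ=0.587302, E[X²]=1.27715.
E[X] = 0.25·5.52 + 0.125·6.57 + 0.25·2.9 + 0.375·0.587302 = 3.14649.
E[X²] = 0.25·32.1816 + 0.125·44.9388 + 0.25·11.31 + 0.375·1.27715 = 16.9692.
Var(X) = E[X²] − (E[X])² = 16.9692 − 9.90039 = 7.06879.

7.069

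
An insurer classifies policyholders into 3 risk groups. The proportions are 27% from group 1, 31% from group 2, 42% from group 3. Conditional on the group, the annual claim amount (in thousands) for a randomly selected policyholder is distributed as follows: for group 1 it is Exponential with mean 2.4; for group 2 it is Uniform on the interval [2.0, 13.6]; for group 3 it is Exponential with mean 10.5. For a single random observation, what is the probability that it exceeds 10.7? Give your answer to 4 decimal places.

0.2322

Conditional on each group, P(X > 10.7): 1: 0.0115816; 2: 0.25; 3: 0.360939.
By total probability, P(X > 10.7) = 0.27·0.0115816 + 0.31·0.25 + 0.42·0.360939 = 0.232221.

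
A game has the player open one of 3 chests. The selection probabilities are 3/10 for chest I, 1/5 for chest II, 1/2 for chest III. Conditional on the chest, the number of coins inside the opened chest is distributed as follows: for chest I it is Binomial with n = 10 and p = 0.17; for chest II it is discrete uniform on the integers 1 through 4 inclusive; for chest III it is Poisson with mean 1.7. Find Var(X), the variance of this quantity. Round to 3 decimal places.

1.626

Per component, I: μ=1.7, E[X²]=4.301; II: μ=2.5, E[X²]=7.5; III: μ=1.7, E[X²]=4.59.
E[X] = 0.3·1.7 + 0.2·2.5 + 0.5·1.7 = 1.86.
E[X²] = 0.3·4.301 + 0.2·7.5 + 0.5·4.59 = 5.0853.
Var(X) = E[X²] − (E[X])² = 5.0853 − 3.4596 = 1.6257.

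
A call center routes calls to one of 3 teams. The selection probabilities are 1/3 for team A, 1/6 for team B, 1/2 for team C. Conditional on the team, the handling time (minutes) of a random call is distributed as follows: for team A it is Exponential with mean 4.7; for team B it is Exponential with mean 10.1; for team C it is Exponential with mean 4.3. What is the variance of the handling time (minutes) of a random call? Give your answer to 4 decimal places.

38.0600

Per component, A: μ=4.7, E[X²]=44.18; B: μ=10.1, E[X²]=204.02; C: μ=4.3, E[X²]=36.98.
E[X] = 0.333333·4.7 + 0.166667·10.1 + 0.5·4.3 = 5.4.
E[X²] = 0.333333·44.18 + 0.166667·204.02 + 0.5·36.98 = 67.22.
Var(X) = E[X²] − (E[X])² = 67.22 − 29.16 = 38.06.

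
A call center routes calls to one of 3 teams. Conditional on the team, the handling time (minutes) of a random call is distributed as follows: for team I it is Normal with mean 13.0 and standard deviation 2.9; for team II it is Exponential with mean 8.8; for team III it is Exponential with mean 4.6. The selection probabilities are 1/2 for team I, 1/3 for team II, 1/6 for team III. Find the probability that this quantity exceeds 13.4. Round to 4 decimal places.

Conditional on each team, P(X > 13.4): I: 0.445147; II: 0.218116; III: 0.0543102.
By total probability, P(X > 13.4) = 0.5·0.445147 + 0.333333·0.218116 + 0.166667·0.0543102 = 0.304331.

0.3043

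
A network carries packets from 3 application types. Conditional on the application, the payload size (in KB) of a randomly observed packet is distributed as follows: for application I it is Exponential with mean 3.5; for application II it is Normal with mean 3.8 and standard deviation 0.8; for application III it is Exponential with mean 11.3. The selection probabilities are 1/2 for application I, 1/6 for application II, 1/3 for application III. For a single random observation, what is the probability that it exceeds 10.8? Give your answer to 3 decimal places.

0.151

Conditional on each application, P(X > 10.8): I: 0.0456974; II: 0; III: 0.384523.
By total probability, P(X > 10.8) = 0.5·0.0456974 + 0.166667·0 + 0.333333·0.384523 = 0.151023.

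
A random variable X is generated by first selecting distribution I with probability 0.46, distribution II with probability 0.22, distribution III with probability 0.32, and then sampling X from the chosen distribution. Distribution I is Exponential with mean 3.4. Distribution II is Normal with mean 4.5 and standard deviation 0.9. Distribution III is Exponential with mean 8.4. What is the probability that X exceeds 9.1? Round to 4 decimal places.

0.1400

Conditional on each component, P(X > 9.1): I: 0.0688056; II: 1.60135e-07; III: 0.338465.
By total probability, P(X > 9.1) = 0.46·0.0688056 + 0.22·1.60135e-07 + 0.32·0.338465 = 0.13996.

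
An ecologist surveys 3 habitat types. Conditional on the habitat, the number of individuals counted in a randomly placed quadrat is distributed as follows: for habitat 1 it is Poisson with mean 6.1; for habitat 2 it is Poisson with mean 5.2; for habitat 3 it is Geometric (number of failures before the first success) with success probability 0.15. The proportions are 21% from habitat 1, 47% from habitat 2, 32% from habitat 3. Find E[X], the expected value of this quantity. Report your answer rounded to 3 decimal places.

5.538

Component means — 1: 6.1; 2: 5.2; 3: 5.66667.
E[X] = 0.21·6.1 + 0.47·5.2 + 0.32·5.66667 = 5.53833.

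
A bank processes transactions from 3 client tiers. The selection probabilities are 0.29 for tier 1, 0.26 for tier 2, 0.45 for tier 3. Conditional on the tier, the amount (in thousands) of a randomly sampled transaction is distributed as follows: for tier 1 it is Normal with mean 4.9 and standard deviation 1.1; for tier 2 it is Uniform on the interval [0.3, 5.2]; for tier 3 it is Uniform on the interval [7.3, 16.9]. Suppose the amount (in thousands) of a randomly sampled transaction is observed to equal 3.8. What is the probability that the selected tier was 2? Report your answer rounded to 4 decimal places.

0.4541

Likelihoods f(3.8 | ·): 1: 0.219973; 2: 0.204082; 3: 0.
Posterior ∝ prior × likelihood. Numerator for 2: 0.26·0.204082 = 0.0530612.
Normalizing constant: 0.29·0.219973 + 0.26·0.204082 + 0.45·0 = 0.116854.
P(2 | observation) = 0.0530612 / 0.116854 = 0.454083.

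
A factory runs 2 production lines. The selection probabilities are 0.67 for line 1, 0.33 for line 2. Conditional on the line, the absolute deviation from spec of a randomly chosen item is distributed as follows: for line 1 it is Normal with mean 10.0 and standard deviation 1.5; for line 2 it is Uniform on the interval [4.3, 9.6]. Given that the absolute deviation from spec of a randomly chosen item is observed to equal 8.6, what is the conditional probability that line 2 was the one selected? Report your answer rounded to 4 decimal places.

0.3507

Likelihoods f(8.6 | ·): 1: 0.172052; 2: 0.188679.
Posterior ∝ prior × likelihood. Numerator for 2: 0.33·0.188679 = 0.0622642.
Normalizing constant: 0.67·0.172052 + 0.33·0.188679 = 0.177539.
P(2 | observation) = 0.0622642 / 0.177539 = 0.350707.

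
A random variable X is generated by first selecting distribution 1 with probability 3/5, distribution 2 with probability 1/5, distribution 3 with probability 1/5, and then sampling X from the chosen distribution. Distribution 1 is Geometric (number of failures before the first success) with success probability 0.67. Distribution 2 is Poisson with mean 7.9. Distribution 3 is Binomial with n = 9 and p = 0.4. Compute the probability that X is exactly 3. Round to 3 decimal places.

Conditional on each component, P(X = 3): 1: 0.0240778; 2: 0.0304652; 3: 0.250823.
By total probability, P(X = 3) = 0.6·0.0240778 + 0.2·0.0304652 + 0.2·0.250823 = 0.0707042.

0.071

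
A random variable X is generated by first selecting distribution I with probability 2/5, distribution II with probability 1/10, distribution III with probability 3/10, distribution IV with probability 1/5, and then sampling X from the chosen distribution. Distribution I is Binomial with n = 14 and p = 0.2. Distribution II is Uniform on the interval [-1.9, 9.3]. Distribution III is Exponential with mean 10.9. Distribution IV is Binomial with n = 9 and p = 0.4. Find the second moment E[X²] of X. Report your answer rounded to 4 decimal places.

For each component E[X²] = Var + (mean)², giving I: 10.08; II: 24.1433; III: 237.62; IV: 15.12.
Overall E[X²] = 0.4·10.08 + 0.1·24.1433 + 0.3·237.62 + 0.2·15.12 = 80.7563.

80.7563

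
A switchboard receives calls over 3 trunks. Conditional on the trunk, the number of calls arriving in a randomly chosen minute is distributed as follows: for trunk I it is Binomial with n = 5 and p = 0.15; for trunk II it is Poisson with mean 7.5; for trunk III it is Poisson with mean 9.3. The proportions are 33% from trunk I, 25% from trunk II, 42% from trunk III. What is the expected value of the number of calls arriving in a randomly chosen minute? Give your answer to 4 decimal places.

Component means — I: 0.75; II: 7.5; III: 9.3.
E[X] = 0.33·0.75 + 0.25·7.5 + 0.42·9.3 = 6.0285.

6.0285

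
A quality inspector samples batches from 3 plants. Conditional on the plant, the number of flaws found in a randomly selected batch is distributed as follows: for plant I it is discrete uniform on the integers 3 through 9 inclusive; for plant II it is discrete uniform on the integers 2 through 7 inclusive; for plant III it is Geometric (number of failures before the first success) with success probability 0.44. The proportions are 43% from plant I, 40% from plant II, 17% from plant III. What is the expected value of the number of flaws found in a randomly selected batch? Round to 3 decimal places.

Component means — I: 6; II: 4.5; III: 1.27273.
E[X] = 0.43·6 + 0.4·4.5 + 0.17·1.27273 = 4.59636.

4.596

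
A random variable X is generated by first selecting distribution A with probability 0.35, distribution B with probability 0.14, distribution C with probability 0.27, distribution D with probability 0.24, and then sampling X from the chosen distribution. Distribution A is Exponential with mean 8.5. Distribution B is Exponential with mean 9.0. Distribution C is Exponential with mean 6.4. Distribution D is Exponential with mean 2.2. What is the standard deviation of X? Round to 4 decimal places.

7.4541

Per component, A: μ=8.5, E[X²]=144.5; B: μ=9, E[X²]=162; C: μ=6.4, E[X²]=81.92; D: μ=2.2, E[X²]=9.68.
E[X] = 0.35·8.5 + 0.14·9 + 0.27·6.4 + 0.24·2.2 = 6.491.
E[X²] = 0.35·144.5 + 0.14·162 + 0.27·81.92 + 0.24·9.68 = 97.6966.
Var(X) = E[X²] − (E[X])² = 97.6966 − 42.1331 = 55.5635.
SD(X) = √55.5635 = 7.45409.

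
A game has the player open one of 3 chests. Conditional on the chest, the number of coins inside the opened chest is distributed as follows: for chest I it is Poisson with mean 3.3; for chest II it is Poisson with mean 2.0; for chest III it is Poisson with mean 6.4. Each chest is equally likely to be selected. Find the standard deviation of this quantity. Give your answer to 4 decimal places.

2.7031

Per component, I: μ=3.3, E[X²]=14.19; II: μ=2, E[X²]=6; III: μ=6.4, E[X²]=47.36.
E[X] = 0.333333·3.3 + 0.333333·2 + 0.333333·6.4 = 3.9.
E[X²] = 0.333333·14.19 + 0.333333·6 + 0.333333·47.36 = 22.5167.
Var(X) = E[X²] − (E[X])² = 22.5167 − 15.21 = 7.30667.
SD(X) = √7.30667 = 2.70308.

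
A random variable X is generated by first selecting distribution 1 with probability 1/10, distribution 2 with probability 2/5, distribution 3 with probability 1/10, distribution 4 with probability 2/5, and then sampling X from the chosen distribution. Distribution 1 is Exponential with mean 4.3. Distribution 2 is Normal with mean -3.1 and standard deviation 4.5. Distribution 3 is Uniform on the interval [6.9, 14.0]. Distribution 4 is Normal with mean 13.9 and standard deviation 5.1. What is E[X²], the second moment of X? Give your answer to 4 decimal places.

For each component E[X²] = Var + (mean)², giving 1: 36.98; 2: 29.86; 3: 113.403; 4: 219.22.
Overall E[X²] = 0.1·36.98 + 0.4·29.86 + 0.1·113.403 + 0.4·219.22 = 114.67.

114.6703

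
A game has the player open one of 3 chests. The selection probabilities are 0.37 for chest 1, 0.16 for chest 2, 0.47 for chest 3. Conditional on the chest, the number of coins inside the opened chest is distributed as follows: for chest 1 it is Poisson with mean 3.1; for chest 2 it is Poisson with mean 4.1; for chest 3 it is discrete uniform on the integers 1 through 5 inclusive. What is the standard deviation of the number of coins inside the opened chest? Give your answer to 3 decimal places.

1.701

Per component, 1: μ=3.1, E[X²]=12.71; 2: μ=4.1, E[X²]=20.91; 3: μ=3, E[X²]=11.
E[X] = 0.37·3.1 + 0.16·4.1 + 0.47·3 = 3.213.
E[X²] = 0.37·12.71 + 0.16·20.91 + 0.47·11 = 13.2183.
Var(X) = E[X²] − (E[X])² = 13.2183 − 10.3234 = 2.89493.
SD(X) = √2.89493 = 1.70145.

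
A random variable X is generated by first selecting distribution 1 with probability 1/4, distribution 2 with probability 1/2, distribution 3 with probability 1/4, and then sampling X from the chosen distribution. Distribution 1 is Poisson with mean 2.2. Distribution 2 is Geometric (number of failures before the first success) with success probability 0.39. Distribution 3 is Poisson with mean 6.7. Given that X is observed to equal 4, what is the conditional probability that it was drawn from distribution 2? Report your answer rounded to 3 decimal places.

Likelihoods P(X=4 | ·): 1: 0.108151; 2: 0.0539988; 3: 0.103351.
Posterior ∝ prior × likelihood. Numerator for 2: 0.5·0.0539988 = 0.0269994.
Normalizing constant: 0.25·0.108151 + 0.5·0.0539988 + 0.25·0.103351 = 0.079875.
P(2 | observation) = 0.0269994 / 0.079875 = 0.338021.

0.338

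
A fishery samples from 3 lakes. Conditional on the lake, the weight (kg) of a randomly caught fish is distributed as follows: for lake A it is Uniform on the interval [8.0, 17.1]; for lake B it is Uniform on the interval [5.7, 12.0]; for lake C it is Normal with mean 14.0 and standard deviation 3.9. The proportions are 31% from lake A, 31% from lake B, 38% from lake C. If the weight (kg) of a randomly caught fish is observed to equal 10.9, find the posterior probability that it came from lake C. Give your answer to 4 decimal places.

Likelihoods f(10.9 | ·): A: 0.10989; B: 0.15873; C: 0.0745843.
Posterior ∝ prior × likelihood. Numerator for C: 0.38·0.0745843 = 0.028342.
Normalizing constant: 0.31·0.10989 + 0.31·0.15873 + 0.38·0.0745843 = 0.111614.
P(C | observation) = 0.028342 / 0.111614 = 0.253928.

0.2539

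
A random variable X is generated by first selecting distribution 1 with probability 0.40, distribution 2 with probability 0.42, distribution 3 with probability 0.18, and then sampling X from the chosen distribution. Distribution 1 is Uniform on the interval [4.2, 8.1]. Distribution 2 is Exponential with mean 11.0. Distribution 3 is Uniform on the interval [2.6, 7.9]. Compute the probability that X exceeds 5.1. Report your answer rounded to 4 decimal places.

0.6670

Conditional on each component, P(X > 5.1): 1: 0.769231; 2: 0.628992; 3: 0.528302.
By total probability, P(X > 5.1) = 0.4·0.769231 + 0.42·0.628992 + 0.18·0.528302 = 0.666963.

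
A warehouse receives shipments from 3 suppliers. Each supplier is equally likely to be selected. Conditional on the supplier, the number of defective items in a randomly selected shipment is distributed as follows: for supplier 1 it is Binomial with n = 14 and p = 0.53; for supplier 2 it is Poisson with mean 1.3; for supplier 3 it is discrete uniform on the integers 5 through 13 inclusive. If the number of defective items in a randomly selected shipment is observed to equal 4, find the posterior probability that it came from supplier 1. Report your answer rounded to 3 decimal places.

0.562

Likelihoods P(X=4 | ·): 1: 0.0415447; 2: 0.0324324; 3: 0.
Posterior ∝ prior × likelihood. Numerator for 1: 0.333333·0.0415447 = 0.0138482.
Normalizing constant: 0.333333·0.0415447 + 0.333333·0.0324324 + 0.333333·0 = 0.0246591.
P(1 | observation) = 0.0138482 / 0.0246591 = 0.561589.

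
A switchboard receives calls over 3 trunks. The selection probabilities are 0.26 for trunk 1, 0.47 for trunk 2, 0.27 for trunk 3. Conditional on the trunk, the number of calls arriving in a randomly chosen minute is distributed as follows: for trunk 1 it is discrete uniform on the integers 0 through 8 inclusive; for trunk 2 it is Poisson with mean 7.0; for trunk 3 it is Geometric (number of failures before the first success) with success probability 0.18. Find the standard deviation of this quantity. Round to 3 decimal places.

3.706

Per component, 1: μ=4, E[X²]=22.6667; 2: μ=7, E[X²]=56; 3: μ=4.55556, E[X²]=46.0617.
E[X] = 0.26·4 + 0.47·7 + 0.27·4.55556 = 5.56.
E[X²] = 0.26·22.6667 + 0.47·56 + 0.27·46.0617 = 44.65.
Var(X) = E[X²] − (E[X])² = 44.65 − 30.9136 = 13.7364.
SD(X) = √13.7364 = 3.70626.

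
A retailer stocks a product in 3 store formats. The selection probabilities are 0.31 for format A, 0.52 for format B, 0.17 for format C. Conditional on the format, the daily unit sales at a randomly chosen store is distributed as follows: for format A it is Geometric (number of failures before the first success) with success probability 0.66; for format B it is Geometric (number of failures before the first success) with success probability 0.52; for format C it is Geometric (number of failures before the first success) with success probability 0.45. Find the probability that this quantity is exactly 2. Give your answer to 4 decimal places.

0.1091

Conditional on each format, P(X = 2): A: 0.076296; B: 0.119808; C: 0.136125.
By total probability, P(X = 2) = 0.31·0.076296 + 0.52·0.119808 + 0.17·0.136125 = 0.109093.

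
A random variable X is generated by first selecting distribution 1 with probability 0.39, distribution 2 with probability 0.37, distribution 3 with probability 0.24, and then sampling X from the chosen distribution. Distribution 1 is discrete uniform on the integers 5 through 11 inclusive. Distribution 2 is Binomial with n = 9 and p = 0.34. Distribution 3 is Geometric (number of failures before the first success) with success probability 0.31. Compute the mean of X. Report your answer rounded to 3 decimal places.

Component means — 1: 8; 2: 3.06; 3: 2.22581.
E[X] = 0.39·8 + 0.37·3.06 + 0.24·2.22581 = 4.78639.

4.786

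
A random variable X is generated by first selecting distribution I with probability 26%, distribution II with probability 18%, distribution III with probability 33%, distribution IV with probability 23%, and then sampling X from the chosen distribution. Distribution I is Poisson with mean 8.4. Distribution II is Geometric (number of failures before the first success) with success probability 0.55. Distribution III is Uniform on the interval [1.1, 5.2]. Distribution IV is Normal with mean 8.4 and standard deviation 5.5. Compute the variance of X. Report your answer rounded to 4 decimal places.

Per component, I: μ=8.4, E[X²]=78.96; II: μ=0.818182, E[X²]=2.15702; III: μ=3.15, E[X²]=11.3233; IV: μ=8.4, E[X²]=100.81.
E[X] = 0.26·8.4 + 0.18·0.818182 + 0.33·3.15 + 0.23·8.4 = 5.30277.
E[X²] = 0.26·78.96 + 0.18·2.15702 + 0.33·11.3233 + 0.23·100.81 = 47.8409.
Var(X) = E[X²] − (E[X])² = 47.8409 − 28.1194 = 19.7215.

19.7215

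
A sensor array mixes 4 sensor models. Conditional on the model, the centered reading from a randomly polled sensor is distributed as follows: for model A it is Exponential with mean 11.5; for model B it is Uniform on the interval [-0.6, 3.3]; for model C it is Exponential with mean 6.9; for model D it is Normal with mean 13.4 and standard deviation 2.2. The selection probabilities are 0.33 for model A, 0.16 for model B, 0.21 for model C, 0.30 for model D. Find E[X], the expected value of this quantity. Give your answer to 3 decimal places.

9.480

Component means — A: 11.5; B: 1.35; C: 6.9; D: 13.4.
E[X] = 0.33·11.5 + 0.16·1.35 + 0.21·6.9 + 0.3·13.4 = 9.48.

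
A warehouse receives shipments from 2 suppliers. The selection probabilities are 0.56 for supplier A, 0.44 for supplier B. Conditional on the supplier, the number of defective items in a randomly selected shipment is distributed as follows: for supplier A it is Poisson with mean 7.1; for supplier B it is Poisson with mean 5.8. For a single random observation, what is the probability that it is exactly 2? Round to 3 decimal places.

Conditional on each supplier, P(X = 2): A: 0.0207968; B: 0.0509235.
By total probability, P(X = 2) = 0.56·0.0207968 + 0.44·0.0509235 = 0.0340525.

0.034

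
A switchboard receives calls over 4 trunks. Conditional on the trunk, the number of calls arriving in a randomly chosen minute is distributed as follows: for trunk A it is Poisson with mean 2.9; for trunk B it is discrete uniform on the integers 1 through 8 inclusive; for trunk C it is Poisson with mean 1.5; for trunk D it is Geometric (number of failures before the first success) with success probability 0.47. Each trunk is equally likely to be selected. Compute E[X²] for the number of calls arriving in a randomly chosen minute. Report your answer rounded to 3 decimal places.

11.058

For each component E[X²] = Var + (mean)², giving A: 11.31; B: 25.5; C: 3.75; D: 3.67089.
Overall E[X²] = 0.25·11.31 + 0.25·25.5 + 0.25·3.75 + 0.25·3.67089 = 11.0577.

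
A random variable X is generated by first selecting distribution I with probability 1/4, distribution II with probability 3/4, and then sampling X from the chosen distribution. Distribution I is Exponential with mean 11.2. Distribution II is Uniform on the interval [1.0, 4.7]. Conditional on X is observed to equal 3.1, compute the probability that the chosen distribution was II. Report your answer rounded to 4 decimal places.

0.9229

Likelihoods f(3.1 | ·): I: 0.0676979; II: 0.27027.
Posterior ∝ prior × likelihood. Numerator for II: 0.75·0.27027 = 0.202703.
Normalizing constant: 0.25·0.0676979 + 0.75·0.27027 = 0.219627.
P(II | observation) = 0.202703 / 0.219627 = 0.92294.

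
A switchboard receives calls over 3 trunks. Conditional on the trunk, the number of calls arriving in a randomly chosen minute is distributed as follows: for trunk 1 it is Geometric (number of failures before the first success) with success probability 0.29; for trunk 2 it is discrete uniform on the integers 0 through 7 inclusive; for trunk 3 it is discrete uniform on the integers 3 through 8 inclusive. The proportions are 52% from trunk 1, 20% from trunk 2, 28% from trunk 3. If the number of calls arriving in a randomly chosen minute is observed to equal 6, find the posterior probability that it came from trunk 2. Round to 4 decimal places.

0.2748

Likelihoods P(X=6 | ·): 1: 0.0371491; 2: 0.125; 3: 0.166667.
Posterior ∝ prior × likelihood. Numerator for 2: 0.2·0.125 = 0.025.
Normalizing constant: 0.52·0.0371491 + 0.2·0.125 + 0.28·0.166667 = 0.0909842.
P(2 | observation) = 0.025 / 0.0909842 = 0.274773.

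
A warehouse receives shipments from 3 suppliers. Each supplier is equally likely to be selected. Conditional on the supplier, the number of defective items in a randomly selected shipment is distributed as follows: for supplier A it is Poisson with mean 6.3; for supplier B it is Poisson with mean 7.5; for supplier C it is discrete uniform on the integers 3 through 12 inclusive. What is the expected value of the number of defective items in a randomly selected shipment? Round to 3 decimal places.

Component means — A: 6.3; B: 7.5; C: 7.5.
E[X] = 0.333333·6.3 + 0.333333·7.5 + 0.333333·7.5 = 7.1.

7.100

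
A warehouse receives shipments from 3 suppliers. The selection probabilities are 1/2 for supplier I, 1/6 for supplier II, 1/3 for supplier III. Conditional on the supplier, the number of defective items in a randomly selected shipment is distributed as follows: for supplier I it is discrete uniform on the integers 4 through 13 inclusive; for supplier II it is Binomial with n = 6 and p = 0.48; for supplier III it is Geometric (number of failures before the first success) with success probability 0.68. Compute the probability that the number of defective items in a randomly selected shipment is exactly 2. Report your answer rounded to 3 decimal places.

Conditional on each supplier, P(X = 2): I: 0; II: 0.252689; III: 0.069632.
By total probability, P(X = 2) = 0.5·0 + 0.166667·0.252689 + 0.333333·0.069632 = 0.0653256.

0.065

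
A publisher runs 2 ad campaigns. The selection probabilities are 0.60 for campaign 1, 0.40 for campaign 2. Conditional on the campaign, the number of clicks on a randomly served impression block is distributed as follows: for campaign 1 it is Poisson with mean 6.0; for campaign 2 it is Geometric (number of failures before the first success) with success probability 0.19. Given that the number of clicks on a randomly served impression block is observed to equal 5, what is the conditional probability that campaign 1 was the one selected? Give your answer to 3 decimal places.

Likelihoods P(X=5 | ·): 1: 0.160623; 2: 0.0662489.
Posterior ∝ prior × likelihood. Numerator for 1: 0.6·0.160623 = 0.0963739.
Normalizing constant: 0.6·0.160623 + 0.4·0.0662489 = 0.122873.
P(1 | observation) = 0.0963739 / 0.122873 = 0.784335.

0.784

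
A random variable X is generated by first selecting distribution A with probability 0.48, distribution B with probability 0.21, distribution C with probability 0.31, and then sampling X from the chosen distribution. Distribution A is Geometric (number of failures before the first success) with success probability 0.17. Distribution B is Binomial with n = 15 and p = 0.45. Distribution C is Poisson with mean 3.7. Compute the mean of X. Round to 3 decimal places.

Component means — A: 4.88235; B: 6.75; C: 3.7.
E[X] = 0.48·4.88235 + 0.21·6.75 + 0.31·3.7 = 4.90803.

4.908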